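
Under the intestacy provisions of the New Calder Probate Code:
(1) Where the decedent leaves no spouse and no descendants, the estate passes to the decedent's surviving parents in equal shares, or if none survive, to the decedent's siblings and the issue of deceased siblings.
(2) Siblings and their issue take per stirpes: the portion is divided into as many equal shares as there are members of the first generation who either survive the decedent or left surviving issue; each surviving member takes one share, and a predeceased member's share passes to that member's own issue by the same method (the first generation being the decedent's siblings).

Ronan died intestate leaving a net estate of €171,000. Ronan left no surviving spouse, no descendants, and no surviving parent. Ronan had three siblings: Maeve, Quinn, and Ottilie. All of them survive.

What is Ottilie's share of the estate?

The entire €171,000 passes to the siblings and their issue.
That amount (€171,000) is divided into 3 shares of €57,000: Maeve, Quinn, and Ottilie each take €57,000.

Ottilie receives €57,000.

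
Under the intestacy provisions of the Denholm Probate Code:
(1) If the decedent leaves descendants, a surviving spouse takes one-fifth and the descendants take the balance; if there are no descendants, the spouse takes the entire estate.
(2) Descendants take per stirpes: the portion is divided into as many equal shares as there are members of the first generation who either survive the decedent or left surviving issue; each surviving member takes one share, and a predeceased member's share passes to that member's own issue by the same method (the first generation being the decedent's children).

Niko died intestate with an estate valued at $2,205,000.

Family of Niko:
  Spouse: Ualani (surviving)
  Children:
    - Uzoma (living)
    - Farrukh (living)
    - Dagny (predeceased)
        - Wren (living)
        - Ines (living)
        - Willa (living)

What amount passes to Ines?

Ines receives $196,000.

Ualani takes one-fifth of $2,205,000 = $441,000. The remaining $1,764,000 passes to the descendants.
The descendants' portion ($1,764,000) is divided into 3 shares of $588,000: Uzoma and Farrukh each take $588,000; Dagny's $588,000 share passes to Dagny's issue.
Dagny's share ($588,000) is divided into 3 shares of $196,000: Wren, Ines, and Willa each take $196,000.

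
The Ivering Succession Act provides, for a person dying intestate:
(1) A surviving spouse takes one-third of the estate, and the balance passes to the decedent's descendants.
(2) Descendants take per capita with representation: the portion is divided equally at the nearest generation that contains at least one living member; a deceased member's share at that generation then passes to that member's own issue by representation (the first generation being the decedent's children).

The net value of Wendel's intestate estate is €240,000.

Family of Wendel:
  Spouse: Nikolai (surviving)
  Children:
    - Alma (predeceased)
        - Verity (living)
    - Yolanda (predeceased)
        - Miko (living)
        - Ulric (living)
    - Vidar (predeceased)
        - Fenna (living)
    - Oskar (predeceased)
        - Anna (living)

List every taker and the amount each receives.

Nikolai takes one-third of €240,000 = €80,000. The remaining €160,000 passes to the descendants.
No child survives, so the initial division is made at the grandchildren's generation.
The descendants' portion (€160,000) is divided into 5 shares of €32,000: Verity, Miko, Ulric, Fenna, and Anna each take €32,000.

Nikolai: €80,000; Verity: €32,000; Miko: €32,000; Ulric: €32,000; Fenna: €32,000; Anna: €32,000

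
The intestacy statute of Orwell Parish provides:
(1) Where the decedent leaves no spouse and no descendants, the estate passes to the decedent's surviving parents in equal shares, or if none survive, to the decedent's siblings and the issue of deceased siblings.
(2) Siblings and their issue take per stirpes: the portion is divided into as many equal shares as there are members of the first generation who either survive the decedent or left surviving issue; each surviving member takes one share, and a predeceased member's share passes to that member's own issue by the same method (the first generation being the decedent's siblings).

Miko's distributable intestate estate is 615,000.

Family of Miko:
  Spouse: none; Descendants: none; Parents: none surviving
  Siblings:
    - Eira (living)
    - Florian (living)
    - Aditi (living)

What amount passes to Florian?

The entire 615,000 passes to the siblings and their issue.
That amount (615,000) is divided into 3 shares of 205,000: Eira, Florian, and Aditi each take 205,000.

Florian receives 205,000.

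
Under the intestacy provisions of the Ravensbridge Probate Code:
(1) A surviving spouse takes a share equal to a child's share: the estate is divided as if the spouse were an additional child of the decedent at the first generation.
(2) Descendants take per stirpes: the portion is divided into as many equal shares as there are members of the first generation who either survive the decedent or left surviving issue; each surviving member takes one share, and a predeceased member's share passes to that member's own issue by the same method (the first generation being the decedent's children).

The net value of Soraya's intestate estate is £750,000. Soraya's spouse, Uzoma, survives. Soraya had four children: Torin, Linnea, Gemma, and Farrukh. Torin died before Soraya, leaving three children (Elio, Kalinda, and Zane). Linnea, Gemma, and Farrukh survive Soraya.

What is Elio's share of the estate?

The spouse counts as an additional share at the children's level, so there are 5 primary shares of £150,000. Uzoma takes one such share (£150,000).
The children's combined portion (£600,000) is divided into 4 shares of £150,000: Linnea, Gemma, and Farrukh each take £150,000; Torin's £150,000 share passes to Torin's issue.
Torin's share (£150,000) is divided into 3 shares of £50,000: Elio, Kalinda, and Zane each take £50,000.

Elio receives £50,000.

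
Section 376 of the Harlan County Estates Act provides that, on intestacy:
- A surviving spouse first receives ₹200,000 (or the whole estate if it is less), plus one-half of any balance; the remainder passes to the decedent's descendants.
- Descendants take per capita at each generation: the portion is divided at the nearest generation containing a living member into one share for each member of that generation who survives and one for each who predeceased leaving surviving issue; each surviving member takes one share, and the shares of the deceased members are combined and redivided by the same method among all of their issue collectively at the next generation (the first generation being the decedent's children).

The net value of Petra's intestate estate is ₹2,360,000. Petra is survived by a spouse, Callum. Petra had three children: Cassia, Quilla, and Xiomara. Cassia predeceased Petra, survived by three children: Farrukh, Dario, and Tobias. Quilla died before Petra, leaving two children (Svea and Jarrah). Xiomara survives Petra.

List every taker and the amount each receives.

Callum: ₹1,280,000; Farrukh: ₹144,000; Dario: ₹144,000; Tobias: ₹144,000; Svea: ₹144,000; Jarrah: ₹144,000; Xiomara: ₹360,000

Callum first takes ₹200,000, leaving a balance of ₹2,160,000. Callum then takes one-half of the balance (₹1,080,000), for a total of ₹1,280,000. The remaining ₹1,080,000 passes to the descendants.
The descendants' portion (₹1,080,000) is divided at the children's generation into 3 shares of ₹360,000. Xiomara takes ₹360,000. The 2 shares of the deceased (Cassia and Quilla) are combined into a pool of ₹720,000.
That pool (₹720,000) is divided at the grandchildren's generation equally among Farrukh, Dario, Tobias, Svea, and Jarrah: ₹144,000 each.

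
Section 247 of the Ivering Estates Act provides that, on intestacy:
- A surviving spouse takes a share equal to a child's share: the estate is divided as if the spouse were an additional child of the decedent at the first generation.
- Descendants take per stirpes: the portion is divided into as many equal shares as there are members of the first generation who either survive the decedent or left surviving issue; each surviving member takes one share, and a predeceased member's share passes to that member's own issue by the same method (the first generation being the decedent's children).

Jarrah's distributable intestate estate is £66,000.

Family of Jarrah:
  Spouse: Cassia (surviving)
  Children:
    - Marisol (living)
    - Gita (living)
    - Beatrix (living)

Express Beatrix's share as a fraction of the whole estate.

Beatrix receives 1/4 of the estate.

The spouse counts as an additional share at the children's level, so there are 4 primary shares of £16,500. Cassia takes one such share (£16,500).
The children's combined portion (£49,500) is divided into 3 shares of £16,500: Marisol, Gita, and Beatrix each take £16,500.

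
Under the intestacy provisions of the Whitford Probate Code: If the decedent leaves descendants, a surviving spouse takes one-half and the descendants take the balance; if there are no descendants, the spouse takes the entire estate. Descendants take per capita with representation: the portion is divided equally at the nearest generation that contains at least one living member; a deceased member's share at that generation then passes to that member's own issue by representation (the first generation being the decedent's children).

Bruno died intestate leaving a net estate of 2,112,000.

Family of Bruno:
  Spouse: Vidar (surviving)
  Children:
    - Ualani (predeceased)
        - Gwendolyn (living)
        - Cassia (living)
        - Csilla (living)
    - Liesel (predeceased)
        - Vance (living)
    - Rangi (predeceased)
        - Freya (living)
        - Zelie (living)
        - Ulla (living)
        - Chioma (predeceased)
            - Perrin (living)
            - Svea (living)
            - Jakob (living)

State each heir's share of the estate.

Vidar: 1,056,000; Gwendolyn: 132,000; Cassia: 132,000; Csilla: 132,000; Vance: 132,000; Freya: 132,000; Zelie: 132,000; Ulla: 132,000; Perrin: 44,000; Svea: 44,000; Jakob: 44,000

Vidar takes one-half of 2,112,000 = 1,056,000. The remaining 1,056,000 passes to the descendants.
No child survives, so the initial division is made at the grandchildren's generation.
The descendants' portion (1,056,000) is divided into 8 shares of 132,000: Gwendolyn, Cassia, Csilla, Vance, Freya, Zelie, and Ulla each take 132,000; Chioma's 132,000 share passes to Chioma's issue.
Chioma's share (132,000) is divided into 3 shares of 44,000: Perrin, Svea, and Jakob each take 44,000.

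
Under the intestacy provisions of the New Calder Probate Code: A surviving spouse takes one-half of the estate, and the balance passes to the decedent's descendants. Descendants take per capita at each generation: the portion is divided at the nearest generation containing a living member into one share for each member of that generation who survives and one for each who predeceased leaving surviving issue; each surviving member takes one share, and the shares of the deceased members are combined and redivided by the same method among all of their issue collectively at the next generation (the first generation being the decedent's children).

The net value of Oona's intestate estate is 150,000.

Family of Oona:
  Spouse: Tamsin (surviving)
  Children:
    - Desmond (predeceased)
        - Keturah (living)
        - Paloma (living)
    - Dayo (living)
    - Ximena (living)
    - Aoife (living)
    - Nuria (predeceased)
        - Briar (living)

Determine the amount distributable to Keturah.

Tamsin takes one-half of 150,000 = 75,000. The remaining 75,000 passes to the descendants.
The descendants' portion (75,000) is divided at the children's generation into 5 shares of 15,000. Dayo, Ximena, and Aoife each take 15,000. The 2 shares of the deceased (Desmond and Nuria) are combined into a pool of 30,000.
That pool (30,000) is divided at the grandchildren's generation equally among Keturah, Paloma, and Briar: 10,000 each.

Keturah receives 10,000.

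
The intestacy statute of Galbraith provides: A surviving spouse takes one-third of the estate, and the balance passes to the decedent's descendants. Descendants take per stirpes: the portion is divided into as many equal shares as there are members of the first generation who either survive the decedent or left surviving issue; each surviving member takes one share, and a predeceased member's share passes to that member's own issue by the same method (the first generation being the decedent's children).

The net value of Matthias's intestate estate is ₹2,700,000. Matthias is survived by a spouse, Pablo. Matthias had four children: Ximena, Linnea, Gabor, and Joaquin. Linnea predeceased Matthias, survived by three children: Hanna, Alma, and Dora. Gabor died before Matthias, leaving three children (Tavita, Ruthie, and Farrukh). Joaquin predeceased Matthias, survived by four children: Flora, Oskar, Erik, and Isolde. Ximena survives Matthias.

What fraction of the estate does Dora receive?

Pablo takes one-third of ₹2,700,000 = ₹900,000. The remaining ₹1,800,000 passes to the descendants.
The descendants' portion (₹1,800,000) is divided into 4 shares of ₹450,000: Ximena takes ₹450,000; Linnea's ₹450,000 share passes to Linnea's issue; Gabor's ₹450,000 share passes to Gabor's issue; Joaquin's ₹450,000 share passes to Joaquin's issue.
Linnea's share (₹450,000) is divided into 3 shares of ₹150,000: Hanna, Alma, and Dora each take ₹150,000.
Gabor's share (₹450,000) is divided into 3 shares of ₹150,000: Tavita, Ruthie, and Farrukh each take ₹150,000.
Joaquin's share (₹450,000) is divided into 4 shares of ₹112,500: Flora, Oskar, Erik, and Isolde each take ₹112,500.

Dora receives 1/18 of the estate.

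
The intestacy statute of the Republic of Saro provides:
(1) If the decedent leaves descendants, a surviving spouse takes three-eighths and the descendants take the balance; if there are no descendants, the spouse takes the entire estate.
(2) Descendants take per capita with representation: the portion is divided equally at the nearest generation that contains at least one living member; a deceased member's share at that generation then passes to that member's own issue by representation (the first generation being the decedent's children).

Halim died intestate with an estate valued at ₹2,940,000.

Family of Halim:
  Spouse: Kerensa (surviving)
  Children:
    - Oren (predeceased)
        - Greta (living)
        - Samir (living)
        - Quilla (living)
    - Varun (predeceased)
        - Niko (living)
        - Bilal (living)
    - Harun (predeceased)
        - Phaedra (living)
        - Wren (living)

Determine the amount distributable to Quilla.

Kerensa takes three-eighths of ₹2,940,000 = ₹1,102,500. The remaining ₹1,837,500 passes to the descendants.
No child survives, so the initial division is made at the grandchildren's generation.
The descendants' portion (₹1,837,500) is divided into 7 shares of ₹262,500: Greta, Samir, Quilla, Niko, Bilal, Phaedra, and Wren each take ₹262,500.

Quilla receives ₹262,500.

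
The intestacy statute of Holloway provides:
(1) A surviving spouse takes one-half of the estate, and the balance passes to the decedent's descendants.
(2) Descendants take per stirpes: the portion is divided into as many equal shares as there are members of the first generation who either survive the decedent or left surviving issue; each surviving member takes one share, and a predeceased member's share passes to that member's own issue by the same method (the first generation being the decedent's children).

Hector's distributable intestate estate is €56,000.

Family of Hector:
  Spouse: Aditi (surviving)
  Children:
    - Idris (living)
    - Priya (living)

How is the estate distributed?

Aditi: €28,000; Idris: €14,000; Priya: €14,000

Aditi takes one-half of €56,000 = €28,000. The remaining €28,000 passes to the descendants.
The descendants' portion (€28,000) is divided into 2 shares of €14,000: Idris and Priya each take €14,000.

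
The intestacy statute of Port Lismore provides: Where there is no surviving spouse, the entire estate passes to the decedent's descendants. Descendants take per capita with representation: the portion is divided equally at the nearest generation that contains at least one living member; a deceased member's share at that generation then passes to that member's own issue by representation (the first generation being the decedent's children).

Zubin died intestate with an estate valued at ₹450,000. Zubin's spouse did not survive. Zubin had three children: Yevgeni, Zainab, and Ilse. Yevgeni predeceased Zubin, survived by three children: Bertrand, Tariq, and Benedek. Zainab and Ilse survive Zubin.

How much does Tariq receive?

Tariq receives ₹50,000.

The entire ₹450,000 passes to the descendants.
That amount (₹450,000) is divided into 3 shares of ₹150,000: Zainab and Ilse each take ₹150,000; Yevgeni's ₹150,000 share passes to Yevgeni's issue.
Yevgeni's share (₹150,000) is divided into 3 shares of ₹50,000: Bertrand, Tariq, and Benedek each take ₹50,000.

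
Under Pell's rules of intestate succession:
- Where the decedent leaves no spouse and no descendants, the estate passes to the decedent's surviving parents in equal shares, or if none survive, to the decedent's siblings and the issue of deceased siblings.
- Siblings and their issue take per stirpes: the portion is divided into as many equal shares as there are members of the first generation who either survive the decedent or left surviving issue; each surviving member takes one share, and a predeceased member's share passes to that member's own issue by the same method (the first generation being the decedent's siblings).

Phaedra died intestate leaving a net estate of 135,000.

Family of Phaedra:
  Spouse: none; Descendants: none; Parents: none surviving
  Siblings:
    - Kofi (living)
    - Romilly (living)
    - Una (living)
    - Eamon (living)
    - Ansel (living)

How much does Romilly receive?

Romilly receives 27,000.

The entire 135,000 passes to the siblings and their issue.
That amount (135,000) is divided into 5 shares of 27,000: Kofi, Romilly, Una, Eamon, and Ansel each take 27,000.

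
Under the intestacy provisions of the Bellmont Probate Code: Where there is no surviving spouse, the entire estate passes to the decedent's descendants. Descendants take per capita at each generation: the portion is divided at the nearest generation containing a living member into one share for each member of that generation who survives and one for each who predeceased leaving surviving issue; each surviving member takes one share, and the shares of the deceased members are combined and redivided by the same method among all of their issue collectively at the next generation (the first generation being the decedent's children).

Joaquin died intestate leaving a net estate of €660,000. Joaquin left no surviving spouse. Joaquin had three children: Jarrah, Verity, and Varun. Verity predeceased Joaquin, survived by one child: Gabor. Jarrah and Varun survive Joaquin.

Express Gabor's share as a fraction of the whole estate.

The entire €660,000 passes to the descendants.
That amount (€660,000) is divided at the children's generation into 3 shares of €220,000. Jarrah and Varun each take €220,000. The remaining share for the deceased Verity (€220,000) is carried to the next generation.
That pool (€220,000) passes entirely to Gabor, the sole taker at the grandchildren's generation.

Gabor receives 1/3 of the estate.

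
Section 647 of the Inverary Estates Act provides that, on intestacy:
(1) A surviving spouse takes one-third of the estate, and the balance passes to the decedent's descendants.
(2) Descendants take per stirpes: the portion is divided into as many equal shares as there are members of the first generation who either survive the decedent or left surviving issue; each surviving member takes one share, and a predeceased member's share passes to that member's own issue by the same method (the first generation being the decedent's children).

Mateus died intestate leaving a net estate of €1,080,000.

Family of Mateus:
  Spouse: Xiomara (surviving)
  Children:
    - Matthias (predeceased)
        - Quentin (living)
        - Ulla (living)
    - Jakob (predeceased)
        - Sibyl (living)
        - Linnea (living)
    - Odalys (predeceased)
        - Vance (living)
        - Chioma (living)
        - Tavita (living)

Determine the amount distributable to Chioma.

Xiomara takes one-third of €1,080,000 = €360,000. The remaining €720,000 passes to the descendants.
The descendants' portion (€720,000) is divided into 3 shares of €240,000: Matthias's €240,000 share passes to Matthias's issue; Jakob's €240,000 share passes to Jakob's issue; Odalys's €240,000 share passes to Odalys's issue.
Matthias's share (€240,000) is divided into 2 shares of €120,000: Quentin and Ulla each take €120,000.
Jakob's share (€240,000) is divided into 2 shares of €120,000: Sibyl and Linnea each take €120,000.
Odalys's share (€240,000) is divided into 3 shares of €80,000: Vance, Chioma, and Tavita each take €80,000.

Chioma receives €80,000.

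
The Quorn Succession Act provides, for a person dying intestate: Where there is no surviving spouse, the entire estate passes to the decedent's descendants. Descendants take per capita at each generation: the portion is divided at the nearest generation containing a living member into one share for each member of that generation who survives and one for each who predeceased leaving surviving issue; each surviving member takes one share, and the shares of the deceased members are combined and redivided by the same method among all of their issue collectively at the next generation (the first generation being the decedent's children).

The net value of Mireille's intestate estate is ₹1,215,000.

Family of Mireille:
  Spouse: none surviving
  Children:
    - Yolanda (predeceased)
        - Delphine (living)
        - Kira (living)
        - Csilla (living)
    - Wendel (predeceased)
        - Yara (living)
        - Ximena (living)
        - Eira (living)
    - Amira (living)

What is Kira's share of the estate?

Kira receives ₹135,000.

The entire ₹1,215,000 passes to the descendants.
That amount (₹1,215,000) is divided at the children's generation into 3 shares of ₹405,000. Amira takes ₹405,000. The 2 shares of the deceased (Yolanda and Wendel) are combined into a pool of ₹810,000.
That pool (₹810,000) is divided at the grandchildren's generation equally among Delphine, Kira, Csilla, Yara, Ximena, and Eira: ₹135,000 each.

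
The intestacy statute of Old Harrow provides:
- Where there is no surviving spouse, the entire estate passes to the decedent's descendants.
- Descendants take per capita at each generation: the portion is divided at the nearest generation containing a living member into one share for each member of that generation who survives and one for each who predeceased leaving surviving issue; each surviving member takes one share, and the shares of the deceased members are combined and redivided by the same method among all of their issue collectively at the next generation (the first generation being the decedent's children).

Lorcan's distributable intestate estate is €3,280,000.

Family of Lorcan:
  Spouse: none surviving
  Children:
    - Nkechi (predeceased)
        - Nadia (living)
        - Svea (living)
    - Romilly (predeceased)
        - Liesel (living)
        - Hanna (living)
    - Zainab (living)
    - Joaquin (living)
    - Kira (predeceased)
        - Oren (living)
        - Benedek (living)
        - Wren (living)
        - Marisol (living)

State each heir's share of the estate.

The entire €3,280,000 passes to the descendants.
That amount (€3,280,000) is divided at the children's generation into 5 shares of €656,000. Zainab and Joaquin each take €656,000. The 3 shares of the deceased (Nkechi, Romilly, and Kira) are combined into a pool of €1,968,000.
That pool (€1,968,000) is divided at the grandchildren's generation equally among Nadia, Svea, Liesel, Hanna, Oren, Benedek, Wren, and Marisol: €246,000 each.

Nadia: €246,000; Svea: €246,000; Liesel: €246,000; Hanna: €246,000; Zainab: €656,000; Joaquin: €656,000; Oren: €246,000; Benedek: €246,000; Wren: €246,000; Marisol: €246,000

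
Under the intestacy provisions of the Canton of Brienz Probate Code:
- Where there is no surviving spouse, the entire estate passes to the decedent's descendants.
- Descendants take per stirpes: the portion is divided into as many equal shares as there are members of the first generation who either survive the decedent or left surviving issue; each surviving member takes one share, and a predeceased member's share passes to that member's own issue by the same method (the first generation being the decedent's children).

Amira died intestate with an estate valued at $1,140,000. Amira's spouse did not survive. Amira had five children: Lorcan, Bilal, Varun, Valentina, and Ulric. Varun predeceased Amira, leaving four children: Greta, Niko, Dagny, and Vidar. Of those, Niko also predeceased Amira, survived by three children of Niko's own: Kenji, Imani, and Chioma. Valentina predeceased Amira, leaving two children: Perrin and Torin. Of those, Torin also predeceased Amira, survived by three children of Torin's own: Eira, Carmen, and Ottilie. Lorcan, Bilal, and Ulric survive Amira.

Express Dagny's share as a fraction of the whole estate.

Dagny receives 1/20 of the estate.

The entire $1,140,000 passes to the descendants.
That amount ($1,140,000) is divided into 5 shares of $228,000: Lorcan, Bilal, and Ulric each take $228,000; Varun's $228,000 share passes to Varun's issue; Valentina's $228,000 share passes to Valentina's issue.
Varun's share ($228,000) is divided into 4 shares of $57,000: Greta, Dagny, and Vidar each take $57,000; Niko's $57,000 share passes to Niko's issue.
Niko's share ($57,000) is divided into 3 shares of $19,000: Kenji, Imani, and Chioma each take $19,000.
Valentina's share ($228,000) is divided into 2 shares of $114,000: Perrin takes $114,000; Torin's $114,000 share passes to Torin's issue.
Torin's share ($114,000) is divided into 3 shares of $38,000: Eira, Carmen, and Ottilie each take $38,000.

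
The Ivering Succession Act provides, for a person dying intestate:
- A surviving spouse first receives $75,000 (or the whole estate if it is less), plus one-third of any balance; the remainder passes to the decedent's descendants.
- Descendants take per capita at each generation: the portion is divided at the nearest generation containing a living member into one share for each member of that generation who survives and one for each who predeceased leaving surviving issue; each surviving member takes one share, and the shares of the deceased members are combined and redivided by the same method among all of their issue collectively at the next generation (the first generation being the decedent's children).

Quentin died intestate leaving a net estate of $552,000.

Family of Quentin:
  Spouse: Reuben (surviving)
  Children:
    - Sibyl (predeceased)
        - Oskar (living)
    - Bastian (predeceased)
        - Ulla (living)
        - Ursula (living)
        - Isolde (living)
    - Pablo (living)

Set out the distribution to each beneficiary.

Reuben: $234,000; Oskar: $53,000; Ulla: $53,000; Ursula: $53,000; Isolde: $53,000; Pablo: $106,000

Reuben first takes $75,000, leaving a balance of $477,000. Reuben then takes one-third of the balance ($159,000), for a total of $234,000. The remaining $318,000 passes to the descendants.
The descendants' portion ($318,000) is divided at the children's generation into 3 shares of $106,000. Pablo takes $106,000. The 2 shares of the deceased (Sibyl and Bastian) are combined into a pool of $212,000.
That pool ($212,000) is divided at the grandchildren's generation equally among Oskar, Ulla, Ursula, and Isolde: $53,000 each.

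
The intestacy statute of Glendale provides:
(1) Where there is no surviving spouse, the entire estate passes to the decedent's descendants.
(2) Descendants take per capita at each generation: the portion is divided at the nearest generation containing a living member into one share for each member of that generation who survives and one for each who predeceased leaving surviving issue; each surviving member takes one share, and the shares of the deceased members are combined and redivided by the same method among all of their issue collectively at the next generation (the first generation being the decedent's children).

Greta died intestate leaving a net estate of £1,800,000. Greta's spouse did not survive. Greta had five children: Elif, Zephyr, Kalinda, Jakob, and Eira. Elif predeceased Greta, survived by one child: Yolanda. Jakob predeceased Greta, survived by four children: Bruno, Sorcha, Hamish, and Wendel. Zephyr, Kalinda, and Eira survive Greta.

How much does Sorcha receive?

Sorcha receives £144,000.

The entire £1,800,000 passes to the descendants.
That amount (£1,800,000) is divided at the children's generation into 5 shares of £360,000. Zephyr, Kalinda, and Eira each take £360,000. The 2 shares of the deceased (Elif and Jakob) are combined into a pool of £720,000.
That pool (£720,000) is divided at the grandchildren's generation equally among Yolanda, Bruno, Sorcha, Hamish, and Wendel: £144,000 each.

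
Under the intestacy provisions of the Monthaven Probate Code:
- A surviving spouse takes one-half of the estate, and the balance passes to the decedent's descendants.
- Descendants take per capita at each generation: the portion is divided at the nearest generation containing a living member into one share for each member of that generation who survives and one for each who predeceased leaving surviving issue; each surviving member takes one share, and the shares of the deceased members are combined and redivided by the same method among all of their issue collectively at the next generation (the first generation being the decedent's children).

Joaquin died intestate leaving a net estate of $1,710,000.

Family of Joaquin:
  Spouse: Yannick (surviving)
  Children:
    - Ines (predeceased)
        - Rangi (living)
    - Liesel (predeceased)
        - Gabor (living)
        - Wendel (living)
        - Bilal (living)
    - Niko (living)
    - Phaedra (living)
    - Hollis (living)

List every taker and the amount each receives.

Yannick takes one-half of $1,710,000 = $855,000. The remaining $855,000 passes to the descendants.
The descendants' portion ($855,000) is divided at the children's generation into 5 shares of $171,000. Niko, Phaedra, and Hollis each take $171,000. The 2 shares of the deceased (Ines and Liesel) are combined into a pool of $342,000.
That pool ($342,000) is divided at the grandchildren's generation equally among Rangi, Gabor, Wendel, and Bilal: $85,500 each.

Yannick: $855,000; Rangi: $85,500; Gabor: $85,500; Wendel: $85,500; Bilal: $85,500; Niko: $171,000; Phaedra: $171,000; Hollis: $171,000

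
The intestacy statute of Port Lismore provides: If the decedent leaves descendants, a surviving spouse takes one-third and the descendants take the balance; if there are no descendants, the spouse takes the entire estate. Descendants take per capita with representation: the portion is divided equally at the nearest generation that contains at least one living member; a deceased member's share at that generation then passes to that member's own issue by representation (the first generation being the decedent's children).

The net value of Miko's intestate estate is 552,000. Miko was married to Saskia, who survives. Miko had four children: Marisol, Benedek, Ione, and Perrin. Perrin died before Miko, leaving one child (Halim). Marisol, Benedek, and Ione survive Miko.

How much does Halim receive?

Halim receives 92,000.

Saskia takes one-third of 552,000 = 184,000. The remaining 368,000 passes to the descendants.
The descendants' portion (368,000) is divided into 4 shares of 92,000: Marisol, Benedek, and Ione each take 92,000; Perrin's 92,000 share passes to Perrin's issue.
Perrin's share (92,000) passes entirely to Halim.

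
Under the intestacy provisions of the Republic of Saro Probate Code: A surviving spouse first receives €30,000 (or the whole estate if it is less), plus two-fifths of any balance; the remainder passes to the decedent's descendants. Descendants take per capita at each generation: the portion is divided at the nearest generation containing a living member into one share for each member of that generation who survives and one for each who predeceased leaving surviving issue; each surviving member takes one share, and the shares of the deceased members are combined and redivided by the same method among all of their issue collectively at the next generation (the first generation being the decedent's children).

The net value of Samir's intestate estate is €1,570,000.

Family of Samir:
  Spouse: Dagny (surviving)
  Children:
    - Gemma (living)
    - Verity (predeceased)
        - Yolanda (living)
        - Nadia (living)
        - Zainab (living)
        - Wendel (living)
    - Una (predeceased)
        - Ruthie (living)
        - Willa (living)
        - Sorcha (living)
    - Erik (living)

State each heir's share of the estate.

Dagny: €646,000; Gemma: €231,000; Yolanda: €66,000; Nadia: €66,000; Zainab: €66,000; Wendel: €66,000; Ruthie: €66,000; Willa: €66,000; Sorcha: €66,000; Erik: €231,000

Dagny first takes €30,000, leaving a balance of €1,540,000. Dagny then takes two-fifths of the balance (€616,000), for a total of €646,000. The remaining €924,000 passes to the descendants.
The descendants' portion (€924,000) is divided at the children's generation into 4 shares of €231,000. Gemma and Erik each take €231,000. The 2 shares of the deceased (Verity and Una) are combined into a pool of €462,000.
That pool (€462,000) is divided at the grandchildren's generation equally among Yolanda, Nadia, Zainab, Wendel, Ruthie, Willa, and Sorcha: €66,000 each.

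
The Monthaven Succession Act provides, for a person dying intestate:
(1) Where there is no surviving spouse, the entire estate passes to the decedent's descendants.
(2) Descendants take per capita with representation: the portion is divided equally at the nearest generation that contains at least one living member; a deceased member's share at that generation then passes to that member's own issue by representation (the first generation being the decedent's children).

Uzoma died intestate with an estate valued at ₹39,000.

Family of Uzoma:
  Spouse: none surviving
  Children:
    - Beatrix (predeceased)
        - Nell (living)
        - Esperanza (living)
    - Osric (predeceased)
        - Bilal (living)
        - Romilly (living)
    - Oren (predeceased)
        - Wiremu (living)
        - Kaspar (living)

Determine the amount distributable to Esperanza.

The entire ₹39,000 passes to the descendants.
No child survives, so the initial division is made at the grandchildren's generation.
That amount (₹39,000) is divided into 6 shares of ₹6,500: Nell, Esperanza, Bilal, Romilly, Wiremu, and Kaspar each take ₹6,500.

Esperanza receives ₹6,500.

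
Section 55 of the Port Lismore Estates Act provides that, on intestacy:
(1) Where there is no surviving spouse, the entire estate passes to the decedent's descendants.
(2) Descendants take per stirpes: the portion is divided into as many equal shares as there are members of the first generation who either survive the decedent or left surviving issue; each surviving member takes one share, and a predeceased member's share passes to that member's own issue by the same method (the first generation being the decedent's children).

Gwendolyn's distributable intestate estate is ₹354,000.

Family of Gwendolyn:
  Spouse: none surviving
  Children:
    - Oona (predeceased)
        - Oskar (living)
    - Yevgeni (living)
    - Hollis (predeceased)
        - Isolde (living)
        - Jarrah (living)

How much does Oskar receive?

Oskar receives ₹118,000.

The entire ₹354,000 passes to the descendants.
That amount (₹354,000) is divided into 3 shares of ₹118,000: Yevgeni takes ₹118,000; Oona's ₹118,000 share passes to Oona's issue; Hollis's ₹118,000 share passes to Hollis's issue.
Oona's share (₹118,000) passes entirely to Oskar.
Hollis's share (₹118,000) is divided into 2 shares of ₹59,000: Isolde and Jarrah each take ₹59,000.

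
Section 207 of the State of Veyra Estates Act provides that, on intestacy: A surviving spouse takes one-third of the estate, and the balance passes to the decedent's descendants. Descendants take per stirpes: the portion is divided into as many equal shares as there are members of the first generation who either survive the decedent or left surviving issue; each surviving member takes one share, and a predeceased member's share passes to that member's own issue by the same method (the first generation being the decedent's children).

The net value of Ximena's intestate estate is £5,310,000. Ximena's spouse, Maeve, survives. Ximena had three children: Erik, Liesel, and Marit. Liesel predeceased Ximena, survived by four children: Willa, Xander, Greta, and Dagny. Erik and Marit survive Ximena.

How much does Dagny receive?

Dagny receives £295,000.

Maeve takes one-third of £5,310,000 = £1,770,000. The remaining £3,540,000 passes to the descendants.
The descendants' portion (£3,540,000) is divided into 3 shares of £1,180,000: Erik and Marit each take £1,180,000; Liesel's £1,180,000 share passes to Liesel's issue.
Liesel's share (£1,180,000) is divided into 4 shares of £295,000: Willa, Xander, Greta, and Dagny each take £295,000.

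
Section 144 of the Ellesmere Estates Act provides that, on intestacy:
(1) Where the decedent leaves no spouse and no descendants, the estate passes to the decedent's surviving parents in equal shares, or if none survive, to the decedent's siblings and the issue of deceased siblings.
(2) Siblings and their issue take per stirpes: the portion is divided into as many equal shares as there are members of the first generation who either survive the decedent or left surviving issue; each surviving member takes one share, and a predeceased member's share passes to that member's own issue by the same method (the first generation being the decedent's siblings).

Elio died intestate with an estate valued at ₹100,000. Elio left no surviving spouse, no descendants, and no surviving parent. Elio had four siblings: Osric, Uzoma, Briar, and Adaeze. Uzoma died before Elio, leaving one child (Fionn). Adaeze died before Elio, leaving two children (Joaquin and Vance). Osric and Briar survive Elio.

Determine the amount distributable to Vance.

Vance receives ₹12,500.

The entire ₹100,000 passes to the siblings and their issue.
That amount (₹100,000) is divided into 4 shares of ₹25,000: Osric and Briar each take ₹25,000; Uzoma's ₹25,000 share passes to Uzoma's issue; Adaeze's ₹25,000 share passes to Adaeze's issue.
Uzoma's share (₹25,000) passes entirely to Fionn.
Adaeze's share (₹25,000) is divided into 2 shares of ₹12,500: Joaquin and Vance each take ₹12,500.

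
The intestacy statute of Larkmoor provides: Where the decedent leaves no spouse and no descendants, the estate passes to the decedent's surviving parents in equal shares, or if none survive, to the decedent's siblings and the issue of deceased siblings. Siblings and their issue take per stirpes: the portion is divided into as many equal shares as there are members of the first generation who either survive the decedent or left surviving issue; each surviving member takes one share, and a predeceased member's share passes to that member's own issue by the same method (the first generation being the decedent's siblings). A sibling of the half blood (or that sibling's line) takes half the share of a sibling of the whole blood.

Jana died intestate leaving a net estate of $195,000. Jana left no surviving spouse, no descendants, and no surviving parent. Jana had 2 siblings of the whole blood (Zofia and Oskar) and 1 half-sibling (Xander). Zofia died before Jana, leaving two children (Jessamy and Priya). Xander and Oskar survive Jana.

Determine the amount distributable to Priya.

The entire $195,000 passes to the siblings and their issue.
Counting each half-blood sibling's line as half a unit, there are 5/2 units in $195,000, so one unit is $78,000. Whole-blood lines (Zofia and Oskar) take $78,000 each; half-blood lines (Xander) take $39,000 each.
Zofia's share ($78,000) is divided into 2 shares of $39,000: Jessamy and Priya each take $39,000.

Priya receives $39,000.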